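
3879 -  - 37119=40998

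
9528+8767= 18295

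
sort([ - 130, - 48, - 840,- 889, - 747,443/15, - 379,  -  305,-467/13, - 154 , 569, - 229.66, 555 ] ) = [ - 889, - 840 , - 747, - 379, - 305,-229.66, - 154,  -  130,-48,-467/13,443/15  ,  555,569] 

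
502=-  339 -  - 841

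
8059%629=511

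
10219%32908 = 10219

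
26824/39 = 26824/39  =  687.79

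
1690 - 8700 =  - 7010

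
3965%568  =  557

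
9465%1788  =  525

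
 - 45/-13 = 3  +  6/13 =3.46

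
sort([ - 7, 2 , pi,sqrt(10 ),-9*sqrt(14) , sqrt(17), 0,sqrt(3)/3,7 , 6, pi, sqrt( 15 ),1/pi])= [ - 9*sqrt( 14 ), - 7,0, 1/pi,sqrt(3)/3,2 , pi,pi,sqrt(10 ),sqrt(15),sqrt(17), 6, 7] 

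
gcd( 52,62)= 2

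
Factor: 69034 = 2^1*7^1 * 4931^1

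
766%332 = 102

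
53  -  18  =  35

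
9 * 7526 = 67734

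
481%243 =238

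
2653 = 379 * 7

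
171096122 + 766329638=937425760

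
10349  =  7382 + 2967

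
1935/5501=1935/5501 = 0.35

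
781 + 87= 868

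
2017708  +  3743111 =5760819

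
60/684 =5/57=0.09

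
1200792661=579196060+621596601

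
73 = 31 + 42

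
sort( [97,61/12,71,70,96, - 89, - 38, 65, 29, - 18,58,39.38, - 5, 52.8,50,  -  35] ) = [ -89, - 38, - 35, - 18, - 5,61/12, 29,39.38, 50,52.8,58,65, 70,71, 96,  97 ]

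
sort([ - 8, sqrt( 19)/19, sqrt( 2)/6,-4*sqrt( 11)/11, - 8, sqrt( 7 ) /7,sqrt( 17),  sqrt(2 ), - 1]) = [-8, - 8 ,-4*sqrt(11)/11,-1,  sqrt( 19 )/19, sqrt( 2)/6,sqrt( 7)/7,  sqrt(2),sqrt ( 17 ) ]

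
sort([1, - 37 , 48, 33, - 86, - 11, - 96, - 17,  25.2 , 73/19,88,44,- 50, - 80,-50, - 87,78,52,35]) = [ - 96 , - 87,-86, -80, - 50, - 50,  -  37, - 17,-11,  1, 73/19, 25.2,33,  35, 44,  48,52,  78,88]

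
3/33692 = 3/33692  =  0.00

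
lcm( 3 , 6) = 6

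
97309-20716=76593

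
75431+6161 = 81592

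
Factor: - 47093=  - 47093^1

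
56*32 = 1792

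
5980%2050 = 1880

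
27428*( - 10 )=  - 274280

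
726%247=232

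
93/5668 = 93/5668 = 0.02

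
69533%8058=5069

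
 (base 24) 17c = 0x2F4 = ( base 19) 21f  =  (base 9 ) 1030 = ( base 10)756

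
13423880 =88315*152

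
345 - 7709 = -7364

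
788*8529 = 6720852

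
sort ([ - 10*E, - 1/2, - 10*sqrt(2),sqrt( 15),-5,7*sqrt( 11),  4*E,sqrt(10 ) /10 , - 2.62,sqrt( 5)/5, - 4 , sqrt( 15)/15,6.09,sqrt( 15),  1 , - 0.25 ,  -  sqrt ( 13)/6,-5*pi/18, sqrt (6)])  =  [-10 * E, - 10*sqrt(2),- 5,-4, - 2.62, - 5 * pi/18, -sqrt(13)/6, - 1/2, - 0.25,  sqrt( 15) /15, sqrt( 10)/10 , sqrt( 5 )/5,1,sqrt( 6), sqrt(15), sqrt( 15), 6.09, 4 *E , 7*sqrt( 11 ) ] 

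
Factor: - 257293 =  - 257293^1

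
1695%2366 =1695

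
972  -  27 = 945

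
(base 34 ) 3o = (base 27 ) 4I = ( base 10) 126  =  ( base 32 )3U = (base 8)176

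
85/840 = 17/168=0.10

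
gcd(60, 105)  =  15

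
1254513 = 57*22009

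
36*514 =18504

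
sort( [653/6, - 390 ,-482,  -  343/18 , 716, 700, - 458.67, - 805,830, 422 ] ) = [ - 805,- 482, - 458.67,-390, - 343/18,653/6,422, 700, 716, 830]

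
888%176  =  8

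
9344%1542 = 92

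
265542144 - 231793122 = 33749022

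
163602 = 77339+86263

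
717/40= 717/40=17.93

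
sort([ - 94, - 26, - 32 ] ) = [ - 94, - 32, - 26]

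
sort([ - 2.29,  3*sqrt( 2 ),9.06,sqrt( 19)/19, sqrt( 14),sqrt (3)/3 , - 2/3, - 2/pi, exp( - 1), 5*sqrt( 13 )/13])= [  -  2.29, - 2/3 , - 2/pi,sqrt( 19) /19,exp( - 1), sqrt (3 )/3, 5*sqrt( 13)/13, sqrt(14), 3 *sqrt(2 ),9.06 ]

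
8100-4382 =3718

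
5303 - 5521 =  - 218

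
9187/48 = 191+19/48 = 191.40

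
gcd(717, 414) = 3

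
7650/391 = 19 + 13/23 = 19.57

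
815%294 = 227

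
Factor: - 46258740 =-2^2*3^2*5^1*11^1 * 61^1*383^1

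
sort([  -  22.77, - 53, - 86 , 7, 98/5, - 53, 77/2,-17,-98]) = [ - 98,- 86,  -  53, - 53, - 22.77, - 17, 7, 98/5 , 77/2] 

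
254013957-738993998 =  - 484980041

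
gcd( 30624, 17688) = 264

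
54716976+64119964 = 118836940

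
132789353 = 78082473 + 54706880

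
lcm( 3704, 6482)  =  25928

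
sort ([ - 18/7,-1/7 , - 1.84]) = [ - 18/7,-1.84, - 1/7 ] 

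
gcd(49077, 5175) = 9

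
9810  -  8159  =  1651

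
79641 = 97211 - 17570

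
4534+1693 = 6227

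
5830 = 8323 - 2493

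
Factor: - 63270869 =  - 71^1*97^1*9187^1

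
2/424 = 1/212= 0.00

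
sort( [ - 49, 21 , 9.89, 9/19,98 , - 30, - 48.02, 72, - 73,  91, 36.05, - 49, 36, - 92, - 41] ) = [ - 92, -73, - 49 , - 49, - 48.02 , - 41, - 30,9/19, 9.89,21, 36, 36.05, 72, 91, 98 ] 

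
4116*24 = 98784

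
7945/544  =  7945/544=14.60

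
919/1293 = 919/1293  =  0.71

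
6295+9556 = 15851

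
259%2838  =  259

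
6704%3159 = 386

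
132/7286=66/3643=   0.02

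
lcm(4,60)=60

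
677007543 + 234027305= 911034848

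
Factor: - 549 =-3^2*61^1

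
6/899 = 6/899 = 0.01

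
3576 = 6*596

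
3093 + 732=3825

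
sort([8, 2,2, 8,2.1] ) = [2, 2,2.1,8, 8] 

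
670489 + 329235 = 999724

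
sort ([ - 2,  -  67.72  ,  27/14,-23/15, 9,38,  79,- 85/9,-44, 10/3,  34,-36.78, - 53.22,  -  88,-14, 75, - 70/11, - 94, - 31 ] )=[ - 94, - 88, - 67.72, - 53.22, - 44, - 36.78, - 31, - 14,-85/9,-70/11, - 2,  -  23/15, 27/14,  10/3 , 9,34, 38 , 75 , 79] 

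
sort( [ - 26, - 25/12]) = [ - 26, - 25/12] 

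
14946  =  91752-76806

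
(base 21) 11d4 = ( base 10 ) 9979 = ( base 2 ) 10011011111011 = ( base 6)114111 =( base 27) DIG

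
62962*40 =2518480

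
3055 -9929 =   -  6874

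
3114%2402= 712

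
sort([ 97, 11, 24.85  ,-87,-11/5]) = [ - 87, - 11/5, 11,24.85, 97]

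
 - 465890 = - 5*93178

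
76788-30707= 46081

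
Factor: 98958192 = 2^4*3^1* 2061629^1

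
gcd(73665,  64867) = 1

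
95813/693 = 95813/693= 138.26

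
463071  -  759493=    -296422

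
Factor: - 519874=-2^1*259937^1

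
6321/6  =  2107/2 =1053.50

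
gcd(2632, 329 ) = 329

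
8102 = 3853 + 4249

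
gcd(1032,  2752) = 344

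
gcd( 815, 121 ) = 1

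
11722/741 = 15+607/741 =15.82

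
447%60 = 27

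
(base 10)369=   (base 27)DI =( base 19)108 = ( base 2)101110001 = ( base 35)AJ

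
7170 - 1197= 5973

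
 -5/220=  - 1 + 43/44= - 0.02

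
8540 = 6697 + 1843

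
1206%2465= 1206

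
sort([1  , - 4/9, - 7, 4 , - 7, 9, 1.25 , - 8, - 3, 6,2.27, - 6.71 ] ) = [ - 8, - 7, - 7, - 6.71, - 3, - 4/9, 1 , 1.25, 2.27,4,6, 9 ] 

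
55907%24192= 7523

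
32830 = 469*70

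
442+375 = 817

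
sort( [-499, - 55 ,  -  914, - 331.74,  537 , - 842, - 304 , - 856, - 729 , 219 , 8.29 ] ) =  [-914,-856, - 842,-729, - 499, - 331.74,-304, - 55,8.29,219, 537]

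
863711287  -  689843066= 173868221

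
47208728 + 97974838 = 145183566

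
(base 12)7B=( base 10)95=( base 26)3h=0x5f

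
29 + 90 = 119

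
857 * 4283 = 3670531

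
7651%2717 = 2217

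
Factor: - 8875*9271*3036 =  - 2^2 * 3^1*5^3*11^1*23^1*71^1*73^1*127^1 = - 249802459500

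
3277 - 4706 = -1429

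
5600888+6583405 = 12184293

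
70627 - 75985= - 5358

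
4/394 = 2/197 = 0.01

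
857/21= 857/21   =  40.81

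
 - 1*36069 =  - 36069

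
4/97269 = 4/97269 = 0.00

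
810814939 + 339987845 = 1150802784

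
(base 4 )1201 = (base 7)166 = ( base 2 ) 1100001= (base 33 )2v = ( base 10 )97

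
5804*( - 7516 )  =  -43622864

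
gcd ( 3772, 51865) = 943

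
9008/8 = 1126 = 1126.00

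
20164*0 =0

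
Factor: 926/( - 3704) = -2^( - 2) = -  1/4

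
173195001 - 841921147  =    -  668726146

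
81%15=6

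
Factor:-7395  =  -3^1*5^1 * 17^1*29^1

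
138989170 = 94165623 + 44823547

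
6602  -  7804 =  - 1202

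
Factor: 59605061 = 59605061^1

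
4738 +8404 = 13142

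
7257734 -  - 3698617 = 10956351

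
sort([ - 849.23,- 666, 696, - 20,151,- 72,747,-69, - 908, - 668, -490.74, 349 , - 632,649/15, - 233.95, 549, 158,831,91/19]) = [ - 908, - 849.23,-668, - 666, - 632,  -  490.74  , - 233.95, - 72,-69, - 20 , 91/19,649/15, 151,158,349,549,696, 747,831] 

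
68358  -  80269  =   - 11911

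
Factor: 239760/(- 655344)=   -15/41=-3^1*5^1 *41^(-1 ) 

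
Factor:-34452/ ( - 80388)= 3^1*7^( - 1 )= 3/7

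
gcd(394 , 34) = 2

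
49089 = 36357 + 12732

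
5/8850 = 1/1770 = 0.00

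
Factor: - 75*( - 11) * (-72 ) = - 59400 = -2^3*3^3*5^2* 11^1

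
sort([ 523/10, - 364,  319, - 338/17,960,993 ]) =[ - 364, - 338/17, 523/10, 319,960,993] 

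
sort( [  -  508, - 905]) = [  -  905,-508]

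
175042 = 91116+83926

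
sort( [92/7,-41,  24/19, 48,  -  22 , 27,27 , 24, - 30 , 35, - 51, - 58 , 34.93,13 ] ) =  [ - 58, - 51, -41, - 30,- 22, 24/19,13,92/7,24, 27 , 27,  34.93 , 35,48]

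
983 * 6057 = 5954031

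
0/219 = 0 = 0.00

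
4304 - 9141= - 4837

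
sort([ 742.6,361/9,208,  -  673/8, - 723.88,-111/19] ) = [ - 723.88, - 673/8,-111/19, 361/9 , 208,742.6 ] 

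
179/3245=179/3245 = 0.06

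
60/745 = 12/149= 0.08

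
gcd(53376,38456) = 8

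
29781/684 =3309/76 = 43.54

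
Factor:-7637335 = - 5^1*17^1*19^1*4729^1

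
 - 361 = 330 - 691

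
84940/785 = 108 + 32/157=108.20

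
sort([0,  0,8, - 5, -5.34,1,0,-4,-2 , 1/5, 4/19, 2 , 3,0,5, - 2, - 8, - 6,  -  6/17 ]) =[  -  8,  -  6, - 5.34, - 5 , - 4,-2 , - 2 , - 6/17 , 0, 0, 0,  0 , 1/5  ,  4/19, 1,2,  3, 5,8 ]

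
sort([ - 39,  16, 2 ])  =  [ - 39, 2,16]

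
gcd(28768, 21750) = 58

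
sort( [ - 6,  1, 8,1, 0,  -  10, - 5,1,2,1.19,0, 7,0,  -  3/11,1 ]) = [-10, - 6 ,-5, - 3/11,0,0 , 0, 1,1,  1, 1, 1.19,2,7,8]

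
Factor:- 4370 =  - 2^1*5^1*19^1 * 23^1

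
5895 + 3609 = 9504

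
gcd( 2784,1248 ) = 96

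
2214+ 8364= 10578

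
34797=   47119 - 12322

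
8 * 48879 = 391032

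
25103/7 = 3586  +  1/7 = 3586.14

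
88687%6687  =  1756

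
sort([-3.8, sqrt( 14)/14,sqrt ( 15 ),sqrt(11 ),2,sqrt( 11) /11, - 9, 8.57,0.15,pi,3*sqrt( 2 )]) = [ - 9, - 3.8,0.15,sqrt( 14 ) /14,sqrt( 11 ) /11,  2, pi, sqrt( 11 ),sqrt( 15), 3*sqrt(2 ), 8.57]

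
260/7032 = 65/1758 = 0.04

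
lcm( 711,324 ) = 25596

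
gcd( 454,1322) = 2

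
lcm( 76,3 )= 228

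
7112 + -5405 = 1707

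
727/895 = 727/895 = 0.81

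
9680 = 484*20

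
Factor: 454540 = 2^2 * 5^1*22727^1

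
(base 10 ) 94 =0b1011110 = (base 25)3J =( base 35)2o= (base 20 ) 4E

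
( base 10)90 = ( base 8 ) 132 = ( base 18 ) 50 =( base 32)2Q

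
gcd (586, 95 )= 1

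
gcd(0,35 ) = 35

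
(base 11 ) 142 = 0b10100111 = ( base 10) 167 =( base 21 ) 7K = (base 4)2213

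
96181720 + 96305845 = 192487565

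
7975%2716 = 2543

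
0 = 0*8468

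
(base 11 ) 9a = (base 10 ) 109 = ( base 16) 6d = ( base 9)131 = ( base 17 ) 67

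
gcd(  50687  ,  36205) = 7241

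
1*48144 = 48144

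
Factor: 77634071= 77634071^1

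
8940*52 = 464880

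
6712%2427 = 1858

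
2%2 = 0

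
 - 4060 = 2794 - 6854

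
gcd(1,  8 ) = 1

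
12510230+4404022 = 16914252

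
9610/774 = 12+161/387 = 12.42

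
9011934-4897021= 4114913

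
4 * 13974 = 55896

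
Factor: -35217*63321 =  -3^3 * 7^1 *13^1*43^1*21107^1 = - 2229975657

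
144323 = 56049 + 88274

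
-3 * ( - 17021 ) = 51063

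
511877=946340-434463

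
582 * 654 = 380628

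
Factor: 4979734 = 2^1*2489867^1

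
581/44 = 13 + 9/44  =  13.20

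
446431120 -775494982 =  - 329063862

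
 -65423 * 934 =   -  61105082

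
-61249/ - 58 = 1056 + 1/58 = 1056.02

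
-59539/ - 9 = 59539/9 =6615.44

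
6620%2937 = 746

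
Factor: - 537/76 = -2^ ( - 2) * 3^1 * 19^( - 1) * 179^1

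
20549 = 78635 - 58086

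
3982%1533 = 916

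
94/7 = 13+3/7 = 13.43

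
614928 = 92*6684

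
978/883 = 1 + 95/883= 1.11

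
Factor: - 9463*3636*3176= - 2^5*3^2*101^1 * 397^1 * 9463^1 = -109278118368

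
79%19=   3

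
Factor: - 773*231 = - 178563 = - 3^1 * 7^1*11^1 * 773^1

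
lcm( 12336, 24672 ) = 24672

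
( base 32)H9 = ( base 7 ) 1420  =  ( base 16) 229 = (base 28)jl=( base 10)553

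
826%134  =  22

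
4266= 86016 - 81750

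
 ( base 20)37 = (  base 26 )2f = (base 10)67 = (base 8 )103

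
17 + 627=644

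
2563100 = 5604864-3041764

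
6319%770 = 159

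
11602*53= 614906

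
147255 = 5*29451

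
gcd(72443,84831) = 1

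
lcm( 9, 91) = 819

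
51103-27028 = 24075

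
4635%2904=1731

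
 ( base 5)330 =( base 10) 90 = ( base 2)1011010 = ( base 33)2O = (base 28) 36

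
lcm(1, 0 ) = 0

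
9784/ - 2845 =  - 9784/2845  =  - 3.44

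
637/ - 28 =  - 23+1/4 = - 22.75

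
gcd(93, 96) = 3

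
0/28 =0 = 0.00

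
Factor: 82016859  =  3^1*27338953^1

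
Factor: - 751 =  - 751^1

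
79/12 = 6 + 7/12 = 6.58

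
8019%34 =29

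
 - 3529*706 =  - 2491474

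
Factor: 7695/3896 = 2^( - 3 )*3^4 * 5^1*19^1*487^(-1 ) 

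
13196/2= 6598 = 6598.00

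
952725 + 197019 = 1149744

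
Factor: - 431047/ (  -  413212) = 2^(  -  2) * 19^ ( - 1)*5437^(  -  1 )*431047^1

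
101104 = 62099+39005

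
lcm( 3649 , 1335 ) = 54735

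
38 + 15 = 53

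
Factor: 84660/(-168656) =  - 255/508 = - 2^( -2)*3^1*5^1*17^1 * 127^( - 1)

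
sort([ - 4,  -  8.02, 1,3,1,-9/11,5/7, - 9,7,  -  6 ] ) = [ - 9, - 8.02, -6, - 4, - 9/11, 5/7,1,  1,3,7 ] 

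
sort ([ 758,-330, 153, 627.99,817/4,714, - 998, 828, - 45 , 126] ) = [-998,-330, - 45 , 126, 153,817/4 , 627.99, 714, 758,828 ] 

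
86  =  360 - 274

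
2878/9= 2878/9=319.78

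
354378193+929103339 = 1283481532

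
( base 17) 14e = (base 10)371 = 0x173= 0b101110011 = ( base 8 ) 563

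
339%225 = 114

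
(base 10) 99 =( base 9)120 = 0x63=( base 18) 59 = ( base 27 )3i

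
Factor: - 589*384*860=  - 194511360=- 2^9*3^1*5^1*19^1*31^1*43^1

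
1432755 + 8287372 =9720127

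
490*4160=2038400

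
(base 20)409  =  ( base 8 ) 3111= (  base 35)1ay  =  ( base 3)2012121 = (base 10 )1609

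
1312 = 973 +339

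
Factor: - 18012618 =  - 2^1*3^5 * 13^1 * 2851^1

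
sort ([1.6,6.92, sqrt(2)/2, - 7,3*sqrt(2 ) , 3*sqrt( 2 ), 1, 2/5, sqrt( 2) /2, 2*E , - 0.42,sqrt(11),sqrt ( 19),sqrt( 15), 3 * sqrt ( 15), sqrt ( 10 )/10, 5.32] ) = [ -7, - 0.42, sqrt(10 ) /10, 2/5, sqrt( 2 )/2, sqrt( 2) /2, 1, 1.6, sqrt(11), sqrt(15), 3*sqrt(2 ),3*sqrt(2 ), sqrt( 19), 5.32, 2*E,6.92, 3*sqrt(15)]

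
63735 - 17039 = 46696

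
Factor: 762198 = 2^1*3^1*127033^1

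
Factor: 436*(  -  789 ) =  -344004 = - 2^2*3^1 * 109^1*263^1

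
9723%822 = 681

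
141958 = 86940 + 55018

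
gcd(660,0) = 660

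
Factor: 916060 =2^2*5^1 *163^1 * 281^1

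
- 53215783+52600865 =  - 614918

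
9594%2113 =1142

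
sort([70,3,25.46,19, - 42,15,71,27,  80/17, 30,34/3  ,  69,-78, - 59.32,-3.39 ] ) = [ - 78, - 59.32 , - 42, - 3.39,3,80/17,34/3, 15,19,25.46,27,30, 69, 70, 71 ]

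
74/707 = 74/707= 0.10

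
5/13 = 5/13 = 0.38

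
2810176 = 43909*64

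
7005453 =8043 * 871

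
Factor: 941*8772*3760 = 31036739520 = 2^6*3^1 * 5^1*17^1  *  43^1*47^1*941^1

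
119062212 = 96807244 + 22254968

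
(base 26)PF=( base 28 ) nl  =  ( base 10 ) 665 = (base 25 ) 11F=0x299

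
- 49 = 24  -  73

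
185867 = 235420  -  49553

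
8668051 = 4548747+4119304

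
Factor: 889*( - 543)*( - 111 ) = 3^2  *  7^1* 37^1*127^1*181^1 = 53582697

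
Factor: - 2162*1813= - 3919706 = - 2^1*7^2*23^1*37^1*47^1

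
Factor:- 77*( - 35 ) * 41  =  110495 = 5^1*7^2*11^1*41^1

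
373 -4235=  - 3862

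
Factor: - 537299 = - 7^1*76757^1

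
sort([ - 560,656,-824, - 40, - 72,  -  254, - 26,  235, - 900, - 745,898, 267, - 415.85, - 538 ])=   [ - 900, - 824,  -  745, - 560, - 538, - 415.85,-254 ,  -  72,-40, - 26, 235,  267,656 , 898]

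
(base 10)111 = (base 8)157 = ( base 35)36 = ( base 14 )7D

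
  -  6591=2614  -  9205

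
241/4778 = 241/4778 = 0.05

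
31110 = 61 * 510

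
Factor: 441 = 3^2*7^2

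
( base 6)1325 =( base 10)341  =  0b101010101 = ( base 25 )DG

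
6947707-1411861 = 5535846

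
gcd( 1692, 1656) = 36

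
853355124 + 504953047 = 1358308171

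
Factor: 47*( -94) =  - 4418 = - 2^1 * 47^2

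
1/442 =1/442 = 0.00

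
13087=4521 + 8566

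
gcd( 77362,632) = 2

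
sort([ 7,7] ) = [ 7 , 7]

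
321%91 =48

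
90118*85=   7660030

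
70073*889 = 62294897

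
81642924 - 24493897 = 57149027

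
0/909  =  0 = 0.00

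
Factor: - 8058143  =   - 29^1*113^1* 2459^1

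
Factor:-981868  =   - 2^2*41^1*5987^1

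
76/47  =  1 + 29/47 =1.62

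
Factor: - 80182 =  - 2^1*47^1*853^1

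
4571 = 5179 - 608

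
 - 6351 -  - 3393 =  - 2958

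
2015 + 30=2045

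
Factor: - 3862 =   -  2^1*1931^1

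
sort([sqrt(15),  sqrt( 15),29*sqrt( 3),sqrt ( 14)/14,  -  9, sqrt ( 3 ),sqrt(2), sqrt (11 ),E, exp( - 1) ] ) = [ - 9,sqrt(14 ) /14,exp( - 1 ),sqrt(2),sqrt( 3 ),E,sqrt(11),sqrt(15),sqrt(15 ) , 29*sqrt(3 ) ]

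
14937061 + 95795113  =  110732174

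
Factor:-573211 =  -19^1*30169^1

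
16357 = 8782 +7575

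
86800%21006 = 2776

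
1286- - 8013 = 9299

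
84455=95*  889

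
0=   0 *37189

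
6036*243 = 1466748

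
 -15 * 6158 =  - 92370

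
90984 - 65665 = 25319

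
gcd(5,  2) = 1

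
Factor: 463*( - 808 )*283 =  - 2^3*101^1*283^1*463^1 = -  105871432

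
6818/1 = 6818 = 6818.00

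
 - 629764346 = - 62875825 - 566888521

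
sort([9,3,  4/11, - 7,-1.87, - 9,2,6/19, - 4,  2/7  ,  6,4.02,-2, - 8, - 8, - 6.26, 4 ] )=[- 9, - 8, - 8 ,  -  7, - 6.26, - 4,-2, - 1.87, 2/7, 6/19 , 4/11 , 2,3 , 4, 4.02,6,9] 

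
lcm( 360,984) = 14760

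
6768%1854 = 1206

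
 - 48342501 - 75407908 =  - 123750409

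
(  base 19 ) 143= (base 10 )440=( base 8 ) 670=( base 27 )G8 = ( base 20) 120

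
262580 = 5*52516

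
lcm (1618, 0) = 0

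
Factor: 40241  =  40241^1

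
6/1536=1/256 = 0.00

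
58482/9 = 6498 = 6498.00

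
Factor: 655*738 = 2^1*3^2*  5^1*41^1*131^1 = 483390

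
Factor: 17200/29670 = 2^3*3^( - 1)*5^1*23^(-1) = 40/69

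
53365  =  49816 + 3549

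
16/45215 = 16/45215 = 0.00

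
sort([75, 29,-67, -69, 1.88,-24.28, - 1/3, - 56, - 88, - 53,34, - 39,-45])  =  [ - 88,-69, - 67,  -  56,-53, -45, - 39, - 24.28, - 1/3, 1.88,29,34, 75]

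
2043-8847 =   -  6804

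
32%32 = 0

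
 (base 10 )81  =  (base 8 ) 121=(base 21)3I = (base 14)5b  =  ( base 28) 2P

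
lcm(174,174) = 174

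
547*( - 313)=  -  171211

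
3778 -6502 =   -  2724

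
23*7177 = 165071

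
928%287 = 67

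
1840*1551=2853840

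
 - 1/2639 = - 1  +  2638/2639 = - 0.00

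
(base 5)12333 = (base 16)3c8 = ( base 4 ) 33020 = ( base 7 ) 2552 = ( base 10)968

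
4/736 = 1/184 = 0.01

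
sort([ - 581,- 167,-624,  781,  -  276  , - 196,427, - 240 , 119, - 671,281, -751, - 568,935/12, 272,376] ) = [  -  751,- 671, - 624,- 581,-568,  -  276 ,  -  240,-196, - 167,935/12,119,272,281, 376,427, 781] 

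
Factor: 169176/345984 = 2^( - 4) * 7^1 *17^(-1)*19^1=   133/272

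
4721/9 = 4721/9 = 524.56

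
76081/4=76081/4 = 19020.25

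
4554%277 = 122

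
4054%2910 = 1144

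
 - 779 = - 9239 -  - 8460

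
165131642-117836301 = 47295341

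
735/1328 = 735/1328 = 0.55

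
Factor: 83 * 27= 2241 = 3^3*83^1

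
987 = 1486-499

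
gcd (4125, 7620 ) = 15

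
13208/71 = 13208/71  =  186.03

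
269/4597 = 269/4597 = 0.06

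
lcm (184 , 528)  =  12144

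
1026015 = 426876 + 599139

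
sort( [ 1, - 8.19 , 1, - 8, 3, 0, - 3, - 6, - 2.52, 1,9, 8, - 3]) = [- 8.19, - 8 ,  -  6, - 3, - 3, - 2.52,0 , 1, 1, 1, 3, 8,9 ] 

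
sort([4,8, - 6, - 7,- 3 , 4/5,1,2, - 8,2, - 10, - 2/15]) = [ - 10, - 8, - 7, - 6, - 3, - 2/15,4/5,1,2 , 2,4, 8] 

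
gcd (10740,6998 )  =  2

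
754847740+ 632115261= 1386963001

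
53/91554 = 53/91554= 0.00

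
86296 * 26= 2243696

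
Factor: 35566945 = 5^1*1609^1 *4421^1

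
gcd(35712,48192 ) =192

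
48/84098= 24/42049= 0.00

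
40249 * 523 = 21050227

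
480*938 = 450240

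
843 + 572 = 1415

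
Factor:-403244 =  - 2^2*100811^1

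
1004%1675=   1004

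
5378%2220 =938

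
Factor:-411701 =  - 541^1*761^1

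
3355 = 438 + 2917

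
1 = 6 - 5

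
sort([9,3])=[3,9]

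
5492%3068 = 2424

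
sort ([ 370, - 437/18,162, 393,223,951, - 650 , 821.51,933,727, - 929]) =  [ - 929, - 650, - 437/18,162,223,370,393, 727, 821.51,933,951] 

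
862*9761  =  8413982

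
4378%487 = 482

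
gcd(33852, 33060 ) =12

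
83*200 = 16600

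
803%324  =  155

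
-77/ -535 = 77/535 = 0.14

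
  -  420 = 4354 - 4774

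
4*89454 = 357816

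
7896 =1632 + 6264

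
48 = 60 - 12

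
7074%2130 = 684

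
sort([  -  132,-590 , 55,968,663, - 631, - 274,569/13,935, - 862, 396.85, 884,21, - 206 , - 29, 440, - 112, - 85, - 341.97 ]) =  [ - 862, - 631, - 590,-341.97, - 274, - 206,-132,-112, - 85, - 29 , 21, 569/13, 55,396.85,440, 663,884 , 935, 968]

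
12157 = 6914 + 5243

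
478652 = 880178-401526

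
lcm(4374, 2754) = 74358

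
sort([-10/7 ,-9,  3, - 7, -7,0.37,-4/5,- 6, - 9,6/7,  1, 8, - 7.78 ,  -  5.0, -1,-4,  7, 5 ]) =[ - 9, - 9, - 7.78, -7,  -  7,-6, - 5.0, - 4,-10/7, - 1, - 4/5, 0.37,6/7,1, 3,5,7, 8 ] 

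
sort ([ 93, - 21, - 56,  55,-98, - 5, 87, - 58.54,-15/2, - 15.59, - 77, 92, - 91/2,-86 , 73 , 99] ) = [ - 98 , - 86, - 77, - 58.54, - 56, - 91/2, - 21 ,  -  15.59, - 15/2, - 5,  55, 73,87, 92,93, 99 ]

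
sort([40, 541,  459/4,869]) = [ 40, 459/4, 541,  869 ]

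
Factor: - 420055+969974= 79^1*6961^1=   549919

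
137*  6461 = 885157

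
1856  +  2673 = 4529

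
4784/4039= 1+745/4039 = 1.18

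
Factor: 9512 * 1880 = 2^6 * 5^1*29^1* 41^1 * 47^1 = 17882560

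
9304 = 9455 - 151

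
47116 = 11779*4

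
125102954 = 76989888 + 48113066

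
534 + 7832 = 8366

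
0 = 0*53661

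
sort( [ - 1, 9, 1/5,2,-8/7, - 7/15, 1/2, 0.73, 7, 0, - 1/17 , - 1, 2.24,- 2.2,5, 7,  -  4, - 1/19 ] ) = [ - 4, - 2.2, - 8/7, - 1,-1, - 7/15, - 1/17, - 1/19,0, 1/5, 1/2, 0.73,2,2.24,5, 7,7,9]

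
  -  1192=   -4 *298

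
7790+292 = 8082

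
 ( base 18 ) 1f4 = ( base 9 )734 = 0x256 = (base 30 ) js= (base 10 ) 598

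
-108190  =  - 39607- 68583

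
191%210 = 191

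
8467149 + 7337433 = 15804582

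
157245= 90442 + 66803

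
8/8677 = 8/8677=0.00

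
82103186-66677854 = 15425332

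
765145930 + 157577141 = 922723071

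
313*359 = 112367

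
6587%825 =812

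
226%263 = 226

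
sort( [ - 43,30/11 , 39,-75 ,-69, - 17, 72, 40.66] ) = [  -  75, - 69,  -  43, - 17, 30/11, 39,40.66, 72]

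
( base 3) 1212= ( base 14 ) 38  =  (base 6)122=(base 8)62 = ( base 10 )50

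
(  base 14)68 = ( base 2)1011100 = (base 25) 3h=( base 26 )3e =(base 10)92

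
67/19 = 3 + 10/19=3.53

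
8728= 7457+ 1271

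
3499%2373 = 1126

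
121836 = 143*852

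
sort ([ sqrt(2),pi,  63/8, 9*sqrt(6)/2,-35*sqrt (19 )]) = [-35*sqrt(19 ), sqrt( 2), pi,63/8, 9*sqrt( 6) /2]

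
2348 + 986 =3334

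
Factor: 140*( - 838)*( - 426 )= 49978320= 2^4*3^1*5^1*7^1*71^1*419^1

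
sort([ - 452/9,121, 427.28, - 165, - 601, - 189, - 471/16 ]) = [ - 601,-189  , - 165,-452/9, - 471/16, 121,427.28]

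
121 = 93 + 28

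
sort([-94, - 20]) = [ - 94, - 20] 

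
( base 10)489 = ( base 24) K9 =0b111101001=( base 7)1266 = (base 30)G9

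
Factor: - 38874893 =-19^1 * 2046047^1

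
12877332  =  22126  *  582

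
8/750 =4/375 = 0.01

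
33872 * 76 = 2574272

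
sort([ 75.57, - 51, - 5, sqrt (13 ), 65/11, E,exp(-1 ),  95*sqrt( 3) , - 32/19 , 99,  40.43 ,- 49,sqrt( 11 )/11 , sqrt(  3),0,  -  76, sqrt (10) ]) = [ - 76, - 51, - 49, - 5,- 32/19,0,sqrt( 11) /11 , exp( - 1 ), sqrt( 3 ), E,sqrt(10 ), sqrt( 13), 65/11 , 40.43,  75.57,99,  95*sqrt(3 )]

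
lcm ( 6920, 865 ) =6920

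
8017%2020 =1957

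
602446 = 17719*34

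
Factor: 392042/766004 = 196021/383002 = 2^( - 1)*7^1*19^(-1)*41^1*683^1* 10079^ (-1 ) 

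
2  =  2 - 0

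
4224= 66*64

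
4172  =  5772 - 1600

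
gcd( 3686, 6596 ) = 194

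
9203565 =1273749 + 7929816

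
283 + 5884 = 6167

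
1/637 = 1/637 = 0.00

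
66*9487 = 626142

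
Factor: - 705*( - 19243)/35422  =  2^( - 1)*3^1 * 5^1 * 7^1*47^1*89^ ( - 1) * 199^(- 1) * 2749^1 = 13566315/35422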